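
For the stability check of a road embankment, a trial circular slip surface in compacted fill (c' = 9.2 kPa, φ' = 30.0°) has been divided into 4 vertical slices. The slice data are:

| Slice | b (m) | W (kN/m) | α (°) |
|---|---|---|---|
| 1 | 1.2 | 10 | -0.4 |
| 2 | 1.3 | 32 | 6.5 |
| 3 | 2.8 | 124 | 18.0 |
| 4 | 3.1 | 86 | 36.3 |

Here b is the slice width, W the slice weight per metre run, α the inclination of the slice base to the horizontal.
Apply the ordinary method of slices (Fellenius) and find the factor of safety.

FS = 2.35

Ordinary method of slices: FS = Σ[c'·Δl_i + (W_i cosα_i)·tanφ'] / Σ W_i sinα_i, with Δl_i = b_i / cosα_i.
Slice 1: Δl = 1.2/cos(-0.4°) = 1.200 m; N'_1 = 10·cos(-0.4°) = 10.0; c'Δl = 11.04; W sinα = -0.1
Slice 2: Δl = 1.3/cos6.5° = 1.308 m; N'_2 = 32·cos6.5° = 31.8; c'Δl = 12.04; W sinα = 3.6
Slice 3: Δl = 2.8/cos18.0° = 2.944 m; N'_3 = 124·cos18.0° = 117.9; c'Δl = 27.09; W sinα = 38.3
Slice 4: Δl = 3.1/cos36.3° = 3.846 m; N'_4 = 86·cos36.3° = 69.3; c'Δl = 35.39; W sinα = 50.9
Σc'Δl = 85.6 kN/m; ΣN' = 229.0 kN/m; ΣW sinα = 92.8 kN/m
Resisting = 85.6 + 229.0·tan30.0° = 85.6 + 132.2 = 217.8 kN/m
FS = 217.8 / 92.8 = 2.347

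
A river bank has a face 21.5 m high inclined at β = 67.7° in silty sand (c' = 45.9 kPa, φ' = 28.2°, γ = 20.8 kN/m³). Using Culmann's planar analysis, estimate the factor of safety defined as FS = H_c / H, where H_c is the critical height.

H_c = (4c'/γ) · sinβ cosφ' / [1 − cos(β − φ')]
    = (4·45.9/20.8) · sin67.7°·cos28.2° / [1 − cos39.5°]
    = 8.827 · 0.8154 / 0.2284 = 31.52 m
FS = H_c / H = 31.52 / 21.5 = 1.466

FS = 1.47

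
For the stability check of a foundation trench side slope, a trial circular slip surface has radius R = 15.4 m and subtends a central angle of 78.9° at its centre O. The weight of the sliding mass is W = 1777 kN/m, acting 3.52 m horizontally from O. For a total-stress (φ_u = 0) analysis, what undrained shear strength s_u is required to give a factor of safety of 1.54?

s_u = 29.5 kPa

FS = s_u·L_a·R / (W·d), so s_u = FS·W·d / (L_a·R).
Arc length L_a = R·θ = 15.4·(78.9°·π/180) = 15.4·1.3771 = 21.21 m
s_u = 1.54·1777·3.52 / (21.21·15.4) = 9632.8 / 326.58 = 29.50 kPa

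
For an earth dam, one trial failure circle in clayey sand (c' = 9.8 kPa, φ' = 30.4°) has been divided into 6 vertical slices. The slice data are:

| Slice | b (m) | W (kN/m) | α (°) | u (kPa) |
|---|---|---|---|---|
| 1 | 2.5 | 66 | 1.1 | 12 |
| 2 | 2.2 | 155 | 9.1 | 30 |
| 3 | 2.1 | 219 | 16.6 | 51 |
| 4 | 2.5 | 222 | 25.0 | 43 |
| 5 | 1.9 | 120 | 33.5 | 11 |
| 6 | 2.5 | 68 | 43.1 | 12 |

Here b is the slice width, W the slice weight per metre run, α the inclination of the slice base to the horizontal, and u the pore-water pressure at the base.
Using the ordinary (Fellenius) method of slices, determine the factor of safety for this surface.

Ordinary method of slices: FS = Σ[c'·Δl_i + (W_i cosα_i − u_i·Δl_i)·tanφ'] / Σ W_i sinα_i, with Δl_i = b_i / cosα_i.
Slice 1: Δl = 2.5/cos1.1° = 2.500 m; N'_1 = 66·cos1.1° − 12·2.500 = 36.0; c'Δl = 24.50; W sinα = 1.3
Slice 2: Δl = 2.2/cos9.1° = 2.228 m; N'_2 = 155·cos9.1° − 30·2.228 = 86.2; c'Δl = 21.83; W sinα = 24.5
Slice 3: Δl = 2.1/cos16.6° = 2.191 m; N'_3 = 219·cos16.6° − 51·2.191 = 98.1; c'Δl = 21.48; W sinα = 62.6
Slice 4: Δl = 2.5/cos25.0° = 2.758 m; N'_4 = 222·cos25.0° − 43·2.758 = 82.6; c'Δl = 27.03; W sinα = 93.8
Slice 5: Δl = 1.9/cos33.5° = 2.278 m; N'_5 = 120·cos33.5° − 11·2.278 = 75.0; c'Δl = 22.33; W sinα = 66.2
Slice 6: Δl = 2.5/cos43.1° = 3.424 m; N'_6 = 68·cos43.1° − 12·3.424 = 8.6; c'Δl = 33.55; W sinα = 46.5
Σc'Δl = 150.7 kN/m; ΣN' = 386.5 kN/m; ΣW sinα = 294.9 kN/m
Resisting = 150.7 + 386.5·tan30.4° = 150.7 + 226.7 = 377.5 kN/m
FS = 377.5 / 294.9 = 1.280

FS = 1.28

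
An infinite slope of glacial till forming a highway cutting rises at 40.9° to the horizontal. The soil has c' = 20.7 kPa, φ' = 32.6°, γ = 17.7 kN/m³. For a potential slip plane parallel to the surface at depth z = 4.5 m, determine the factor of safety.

FS = 1.26

For an infinite slope with a slip plane parallel to the surface (no pore pressure): FS = [c' + γz cos²β tanφ'] / [γz sinβ cosβ].
γz = 17.7·4.5 = 79.65 kN/m²
Numerator = 20.7 + 79.65·cos²40.9°·tan32.6° = 20.7 + 79.65·0.5713·0.6395 = 49.802 kPa
Denominator = 79.65·sin40.9°·cos40.9° = 79.65·0.6547·0.7559 = 39.418 kPa
FS = 49.802 / 39.418 = 1.263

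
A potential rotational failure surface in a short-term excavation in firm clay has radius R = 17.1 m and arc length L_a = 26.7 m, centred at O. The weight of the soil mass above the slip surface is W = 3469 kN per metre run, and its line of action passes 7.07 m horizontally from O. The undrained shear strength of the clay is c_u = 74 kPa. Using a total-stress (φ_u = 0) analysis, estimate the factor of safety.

FS = 1.38

Taking moments about the centre O, the resisting moment is provided by the undrained shear strength acting along the arc:
M_R = c_u·L_a·R = 74·26.70·17.1 = 33786.2 kN·m/m
M_D = W·d = 3469·7.07 = 24525.8 kN·m/m
FS = M_R / M_D = 33786.2 / 24525.8 = 1.378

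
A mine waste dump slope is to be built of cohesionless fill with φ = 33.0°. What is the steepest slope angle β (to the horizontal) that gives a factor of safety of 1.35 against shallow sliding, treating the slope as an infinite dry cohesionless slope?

β = 25.7°

For an infinite dry cohesionless slope FS = tanφ/tanβ, so tanβ = tanφ / FS.
tanβ = tan33.0° / 1.35 = 0.6494 / 1.35 = 0.4810
β = arctan(0.4810) = 25.69°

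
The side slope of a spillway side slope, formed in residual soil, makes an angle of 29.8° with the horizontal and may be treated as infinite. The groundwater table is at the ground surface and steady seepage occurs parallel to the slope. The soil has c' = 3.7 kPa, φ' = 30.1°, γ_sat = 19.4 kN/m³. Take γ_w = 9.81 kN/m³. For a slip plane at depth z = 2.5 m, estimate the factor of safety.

With seepage parallel to the slope and the water table at the surface, the effective normal stress on the slip plane uses the buoyant unit weight γ' = γ_sat − γ_w while the driving shear stress uses γ_sat:
FS = [c' + γ' z cos²β tanφ'] / [γ_sat z sinβ cosβ]
γ' = 19.4 − 9.81 = 9.59 kN/m³
Numerator = 3.7 + 9.59·2.5·cos²29.8°·tan30.1° = 3.7 + 9.59·2.5·0.7530·0.5797 = 14.165 kPa
Denominator = 19.4·2.5·sin29.8°·cos29.8° = 19.4·2.5·0.4970·0.8678 = 20.916 kPa
FS = 14.165 / 20.916 = 0.677

FS = 0.68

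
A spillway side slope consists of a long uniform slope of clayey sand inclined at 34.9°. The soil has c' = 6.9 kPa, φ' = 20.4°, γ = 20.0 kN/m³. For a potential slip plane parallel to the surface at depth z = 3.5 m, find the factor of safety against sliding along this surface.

For an infinite slope with a slip plane parallel to the surface (no pore pressure): FS = [c' + γz cos²β tanφ'] / [γz sinβ cosβ].
γz = 20.0·3.5 = 70.00 kN/m²
Numerator = 6.9 + 70.00·cos²34.9°·tan20.4° = 6.9 + 70.00·0.6726·0.3719 = 24.411 kPa
Denominator = 70.00·sin34.9°·cos34.9° = 70.00·0.5721·0.8202 = 32.847 kPa
FS = 24.411 / 32.847 = 0.743

FS = 0.74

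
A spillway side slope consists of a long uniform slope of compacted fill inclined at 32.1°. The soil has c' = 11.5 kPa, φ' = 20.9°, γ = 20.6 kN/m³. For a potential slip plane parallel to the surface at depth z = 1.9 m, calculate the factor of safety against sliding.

For an infinite slope with a slip plane parallel to the surface (no pore pressure): FS = [c' + γz cos²β tanφ'] / [γz sinβ cosβ].
γz = 20.6·1.9 = 39.14 kN/m²
Numerator = 11.5 + 39.14·cos²32.1°·tan20.9° = 11.5 + 39.14·0.7176·0.3819 = 22.226 kPa
Denominator = 39.14·sin32.1°·cos32.1° = 39.14·0.5314·0.8471 = 17.619 kPa
FS = 22.226 / 17.619 = 1.261

FS = 1.26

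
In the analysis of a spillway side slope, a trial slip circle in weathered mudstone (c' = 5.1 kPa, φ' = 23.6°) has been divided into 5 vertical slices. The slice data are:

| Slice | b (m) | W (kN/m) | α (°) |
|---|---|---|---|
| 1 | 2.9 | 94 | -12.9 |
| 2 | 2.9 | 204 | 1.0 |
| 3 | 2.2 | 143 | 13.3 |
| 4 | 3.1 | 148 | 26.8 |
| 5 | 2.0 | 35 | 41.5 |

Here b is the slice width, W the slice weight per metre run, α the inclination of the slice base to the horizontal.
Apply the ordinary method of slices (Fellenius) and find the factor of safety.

FS = 3.15

Ordinary method of slices: FS = Σ[c'·Δl_i + (W_i cosα_i)·tanφ'] / Σ W_i sinα_i, with Δl_i = b_i / cosα_i.
Slice 1: Δl = 2.9/cos(-12.9°) = 2.975 m; N'_1 = 94·cos(-12.9°) = 91.6; c'Δl = 15.17; W sinα = -21.0
Slice 2: Δl = 2.9/cos1.0° = 2.900 m; N'_2 = 204·cos1.0° = 204.0; c'Δl = 14.79; W sinα = 3.6
Slice 3: Δl = 2.2/cos13.3° = 2.261 m; N'_3 = 143·cos13.3° = 139.2; c'Δl = 11.53; W sinα = 32.9
Slice 4: Δl = 3.1/cos26.8° = 3.473 m; N'_4 = 148·cos26.8° = 132.1; c'Δl = 17.71; W sinα = 66.7
Slice 5: Δl = 2.0/cos41.5° = 2.670 m; N'_5 = 35·cos41.5° = 26.2; c'Δl = 13.62; W sinα = 23.2
Σc'Δl = 72.8 kN/m; ΣN' = 593.1 kN/m; ΣW sinα = 105.4 kN/m
Resisting = 72.8 + 593.1·tan23.6° = 72.8 + 259.1 = 331.9 kN/m
FS = 331.9 / 105.4 = 3.149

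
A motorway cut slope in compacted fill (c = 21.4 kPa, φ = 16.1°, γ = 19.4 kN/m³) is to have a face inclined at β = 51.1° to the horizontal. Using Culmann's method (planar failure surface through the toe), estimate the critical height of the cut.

H_c = 18.24 m

Culmann's analysis gives the critical failure plane at α_cr = (β + φ)/2 = (51.1 + 16.1)/2 = 33.6°, and the critical height
H_c = (4c/γ) · sinβ cosφ / [1 − cos(β − φ)]
    = (4·21.4/19.4) · sin51.1°·cos16.1° / [1 − cos(35.0°)]
    = 4.412 · 0.7782·0.9608 / [1 − 0.8192]
    = 4.412 · 0.7477 / 0.1808
    = 18.24 m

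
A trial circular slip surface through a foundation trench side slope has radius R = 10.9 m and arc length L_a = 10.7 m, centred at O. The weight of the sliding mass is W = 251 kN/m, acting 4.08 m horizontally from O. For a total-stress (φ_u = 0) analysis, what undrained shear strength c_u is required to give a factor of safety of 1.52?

FS = c_u·L_a·R / (W·d), so c_u = FS·W·d / (L_a·R).
c_u = 1.52·251·4.08 / (10.70·10.9) = 1556.6 / 116.63 = 13.35 kPa

c_u = 13.3 kPa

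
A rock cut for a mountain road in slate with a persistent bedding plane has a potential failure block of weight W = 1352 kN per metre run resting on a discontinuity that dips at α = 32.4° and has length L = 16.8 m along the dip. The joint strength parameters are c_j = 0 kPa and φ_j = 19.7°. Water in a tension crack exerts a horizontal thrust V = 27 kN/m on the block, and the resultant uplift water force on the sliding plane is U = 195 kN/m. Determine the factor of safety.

FS = 0.45

Resolving the block weight along and normal to the plane and applying the Mohr–Coulomb strength on the joint:
N' = W cosα − U − V sinα = 1352·cos32.4° − 195 − 27·sin32.4° = 932.1 kN/m
Driving force T = W sinα + V cosα = 1352·sin32.4° + 27·cos32.4° = 747.2 kN/m
Resisting force R = c_j·L + N'·tanφ_j = 0·16.8 + 932.1·tan19.7° = 0.0 + 333.7 = 333.7 kN/m
FS = R / T = 333.7 / 747.2 = 0.447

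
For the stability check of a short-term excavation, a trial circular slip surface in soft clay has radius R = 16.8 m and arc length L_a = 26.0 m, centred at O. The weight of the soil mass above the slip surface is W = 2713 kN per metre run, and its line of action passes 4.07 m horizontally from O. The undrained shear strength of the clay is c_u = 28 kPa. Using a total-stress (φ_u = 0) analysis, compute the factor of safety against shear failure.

FS = 1.11

Taking moments about the centre O, the resisting moment is provided by the undrained shear strength acting along the arc:
M_R = c_u·L_a·R = 28·26.00·16.8 = 12230.4 kN·m/m
M_D = W·d = 2713·4.07 = 11041.9 kN·m/m
FS = M_R / M_D = 12230.4 / 11041.9 = 1.108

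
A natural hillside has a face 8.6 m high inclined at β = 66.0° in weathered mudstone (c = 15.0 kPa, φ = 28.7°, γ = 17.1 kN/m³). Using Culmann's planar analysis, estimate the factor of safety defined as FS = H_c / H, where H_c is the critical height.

FS = 1.60

H_c = (4c/γ) · sinβ cosφ / [1 − cos(β − φ)]
    = (4·15.0/17.1) · sin66.0°·cos28.7° / [1 − cos37.3°]
    = 3.509 · 0.8013 / 0.2045 = 13.75 m
FS = H_c / H = 13.75 / 8.6 = 1.598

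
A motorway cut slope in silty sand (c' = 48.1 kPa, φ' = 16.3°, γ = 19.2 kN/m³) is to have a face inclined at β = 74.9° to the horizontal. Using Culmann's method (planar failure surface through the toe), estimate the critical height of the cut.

Culmann's analysis gives the critical failure plane at α_cr = (β + φ')/2 = (74.9 + 16.3)/2 = 45.6°, and the critical height
H_c = (4c'/γ) · sinβ cosφ' / [1 − cos(β − φ')]
    = (4·48.1/19.2) · sin74.9°·cos16.3° / [1 − cos(58.6°)]
    = 10.021 · 0.9655·0.9598 / [1 − 0.5210]
    = 10.021 · 0.9267 / 0.4790
    = 19.39 m

H_c = 19.39 m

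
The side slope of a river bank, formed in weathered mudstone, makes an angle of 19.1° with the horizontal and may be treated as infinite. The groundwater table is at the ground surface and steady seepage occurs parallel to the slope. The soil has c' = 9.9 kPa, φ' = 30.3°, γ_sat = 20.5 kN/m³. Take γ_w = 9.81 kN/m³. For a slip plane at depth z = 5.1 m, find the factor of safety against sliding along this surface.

With seepage parallel to the slope and the water table at the surface, the effective normal stress on the slip plane uses the buoyant unit weight γ' = γ_sat − γ_w while the driving shear stress uses γ_sat:
FS = [c' + γ' z cos²β tanφ'] / [γ_sat z sinβ cosβ]
γ' = 20.5 − 9.81 = 10.69 kN/m³
Numerator = 9.9 + 10.69·5.1·cos²19.1°·tan30.3° = 9.9 + 10.69·5.1·0.8929·0.5844 = 38.347 kPa
Denominator = 20.5·5.1·sin19.1°·cos19.1° = 20.5·5.1·0.3272·0.9449 = 32.327 kPa
FS = 38.347 / 32.327 = 1.186

FS = 1.19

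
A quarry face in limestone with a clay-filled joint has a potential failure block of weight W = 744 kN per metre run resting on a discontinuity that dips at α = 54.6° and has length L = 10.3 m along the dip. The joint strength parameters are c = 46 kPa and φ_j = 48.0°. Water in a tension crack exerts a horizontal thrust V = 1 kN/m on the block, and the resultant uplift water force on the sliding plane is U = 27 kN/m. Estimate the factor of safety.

FS = 1.52

Resolving the block weight along and normal to the plane and applying the Mohr–Coulomb strength on the joint:
N' = W cosα − U − V sinα = 744·cos54.6° − 27 − 1·sin54.6° = 403.2 kN/m
Driving force T = W sinα + V cosα = 744·sin54.6° + 1·cos54.6° = 607.0 kN/m
Resisting force R = c·L + N'·tanφ_j = 46·10.3 + 403.2·tan48.0° = 473.8 + 447.8 = 921.6 kN/m
FS = R / T = 921.6 / 607.0 = 1.518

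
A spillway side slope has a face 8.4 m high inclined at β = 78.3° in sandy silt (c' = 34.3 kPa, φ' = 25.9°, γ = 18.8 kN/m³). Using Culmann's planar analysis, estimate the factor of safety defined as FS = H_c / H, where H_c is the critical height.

FS = 1.96

H_c = (4c'/γ) · sinβ cosφ' / [1 − cos(β − φ')]
    = (4·34.3/18.8) · sin78.3°·cos25.9° / [1 − cos52.4°]
    = 7.298 · 0.8809 / 0.3899 = 16.49 m
FS = H_c / H = 16.49 / 8.4 = 1.963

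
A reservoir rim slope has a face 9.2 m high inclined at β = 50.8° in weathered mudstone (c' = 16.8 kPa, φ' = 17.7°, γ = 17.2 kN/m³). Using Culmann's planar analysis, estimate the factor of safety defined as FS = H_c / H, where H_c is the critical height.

FS = 1.93

H_c = (4c'/γ) · sinβ cosφ' / [1 − cos(β − φ')]
    = (4·16.8/17.2) · sin50.8°·cos17.7° / [1 − cos33.1°]
    = 3.907 · 0.7383 / 0.1623 = 17.77 m
FS = H_c / H = 17.77 / 9.2 = 1.932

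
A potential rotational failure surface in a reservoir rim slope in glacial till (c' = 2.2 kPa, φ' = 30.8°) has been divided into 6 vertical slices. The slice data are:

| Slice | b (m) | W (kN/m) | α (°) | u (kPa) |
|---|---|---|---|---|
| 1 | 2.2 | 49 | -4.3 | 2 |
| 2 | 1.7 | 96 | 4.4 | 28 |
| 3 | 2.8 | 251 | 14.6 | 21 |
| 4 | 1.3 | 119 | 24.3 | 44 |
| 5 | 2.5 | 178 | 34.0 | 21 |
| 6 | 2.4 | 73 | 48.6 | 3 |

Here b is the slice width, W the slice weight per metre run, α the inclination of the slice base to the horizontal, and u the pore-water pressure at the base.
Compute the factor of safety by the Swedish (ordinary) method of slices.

Ordinary method of slices: FS = Σ[c'·Δl_i + (W_i cosα_i − u_i·Δl_i)·tanφ'] / Σ W_i sinα_i, with Δl_i = b_i / cosα_i.
Slice 1: Δl = 2.2/cos(-4.3°) = 2.206 m; N'_1 = 49·cos(-4.3°) − 2·2.206 = 44.4; c'Δl = 4.85; W sinα = -3.7
Slice 2: Δl = 1.7/cos4.4° = 1.705 m; N'_2 = 96·cos4.4° − 28·1.705 = 48.0; c'Δl = 3.75; W sinα = 7.4
Slice 3: Δl = 2.8/cos14.6° = 2.893 m; N'_3 = 251·cos14.6° − 21·2.893 = 182.1; c'Δl = 6.37; W sinα = 63.3
Slice 4: Δl = 1.3/cos24.3° = 1.426 m; N'_4 = 119·cos24.3° − 44·1.426 = 45.7; c'Δl = 3.14; W sinα = 49.0
Slice 5: Δl = 2.5/cos34.0° = 3.016 m; N'_5 = 178·cos34.0° − 21·3.016 = 84.2; c'Δl = 6.63; W sinα = 99.5
Slice 6: Δl = 2.4/cos48.6° = 3.629 m; N'_6 = 73·cos48.6° − 3·3.629 = 37.4; c'Δl = 7.98; W sinα = 54.8
Σc'Δl = 32.7 kN/m; ΣN' = 441.9 kN/m; ΣW sinα = 270.2 kN/m
Resisting = 32.7 + 441.9·tan30.8° = 32.7 + 263.4 = 296.1 kN/m
FS = 296.1 / 270.2 = 1.096

FS = 1.10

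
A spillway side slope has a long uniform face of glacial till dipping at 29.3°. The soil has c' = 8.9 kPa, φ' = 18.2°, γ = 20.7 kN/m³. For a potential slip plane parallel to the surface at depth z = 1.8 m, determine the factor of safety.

FS = 1.15

For an infinite slope with a slip plane parallel to the surface (no pore pressure): FS = [c' + γz cos²β tanφ'] / [γz sinβ cosβ].
γz = 20.7·1.8 = 37.26 kN/m²
Numerator = 8.9 + 37.26·cos²29.3°·tan18.2° = 8.9 + 37.26·0.7605·0.3288 = 18.217 kPa
Denominator = 37.26·sin29.3°·cos29.3° = 37.26·0.4894·0.8721 = 15.902 kPa
FS = 18.217 / 15.902 = 1.146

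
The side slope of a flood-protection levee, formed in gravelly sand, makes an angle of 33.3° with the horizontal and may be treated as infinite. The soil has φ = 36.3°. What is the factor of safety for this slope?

FS = 1.12

For a dry cohesionless infinite slope the factor of safety is FS = tanφ / tanβ.
FS = tan36.3° / tan33.3° = 0.7346 / 0.6569 = 1.118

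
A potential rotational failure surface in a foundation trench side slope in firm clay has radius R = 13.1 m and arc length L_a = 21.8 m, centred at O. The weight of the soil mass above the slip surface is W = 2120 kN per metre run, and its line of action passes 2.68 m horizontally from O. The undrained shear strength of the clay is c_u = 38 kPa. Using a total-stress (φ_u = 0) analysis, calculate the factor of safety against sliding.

FS = 1.91

Taking moments about the centre O, the resisting moment is provided by the undrained shear strength acting along the arc:
M_R = c_u·L_a·R = 38·21.80·13.1 = 10852.0 kN·m/m
M_D = W·d = 2120·2.68 = 5681.6 kN·m/m
FS = M_R / M_D = 10852.0 / 5681.6 = 1.910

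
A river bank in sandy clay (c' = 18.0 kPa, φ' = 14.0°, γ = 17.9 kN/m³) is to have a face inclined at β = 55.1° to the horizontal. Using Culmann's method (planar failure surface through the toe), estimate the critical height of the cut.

H_c = 12.99 m

Culmann's analysis gives the critical failure plane at α_cr = (β + φ')/2 = (55.1 + 14.0)/2 = 34.5°, and the critical height
H_c = (4c'/γ) · sinβ cosφ' / [1 − cos(β − φ')]
    = (4·18.0/17.9) · sin55.1°·cos14.0° / [1 − cos(41.1°)]
    = 4.022 · 0.8202·0.9703 / [1 − 0.7536]
    = 4.022 · 0.7958 / 0.2464
    = 12.99 m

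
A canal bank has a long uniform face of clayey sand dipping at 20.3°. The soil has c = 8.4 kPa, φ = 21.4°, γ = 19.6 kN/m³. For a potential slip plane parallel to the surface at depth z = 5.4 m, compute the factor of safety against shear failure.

For an infinite slope with a slip plane parallel to the surface (no pore pressure): FS = [c + γz cos²β tanφ] / [γz sinβ cosβ].
γz = 19.6·5.4 = 105.84 kN/m²
Numerator = 8.4 + 105.84·cos²20.3°·tan21.4° = 8.4 + 105.84·0.8796·0.3919 = 44.886 kPa
Denominator = 105.84·sin20.3°·cos20.3° = 105.84·0.3469·0.9379 = 34.439 kPa
FS = 44.886 / 34.439 = 1.303

FS = 1.30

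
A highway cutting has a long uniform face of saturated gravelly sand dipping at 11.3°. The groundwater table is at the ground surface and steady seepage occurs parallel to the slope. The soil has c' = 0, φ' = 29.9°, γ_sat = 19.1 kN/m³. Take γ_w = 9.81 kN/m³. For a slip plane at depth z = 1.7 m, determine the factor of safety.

With seepage parallel to the slope and the water table at the surface, the effective normal stress on the slip plane uses the buoyant unit weight γ' = γ_sat − γ_w while the driving shear stress uses γ_sat:
FS = [c' + γ' z cos²β tanφ'] / [γ_sat z sinβ cosβ]
(For c' = 0 this reduces to FS = (γ'/γ_sat)·tanφ'/tanβ.)
γ' = 19.1 − 9.81 = 9.29 kN/m³
Numerator = 0.0 + 9.29·1.7·cos²11.3°·tan29.9° = 0.0 + 9.29·1.7·0.9616·0.5750 = 8.733 kPa
Denominator = 19.1·1.7·sin11.3°·cos11.3° = 19.1·1.7·0.1959·0.9806 = 6.239 kPa
FS = 8.733 / 6.239 = 1.400

FS = 1.40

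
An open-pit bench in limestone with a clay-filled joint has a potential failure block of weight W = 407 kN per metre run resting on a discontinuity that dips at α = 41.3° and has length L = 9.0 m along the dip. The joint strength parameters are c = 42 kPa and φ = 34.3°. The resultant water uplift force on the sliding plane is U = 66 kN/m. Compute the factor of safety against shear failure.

FS = 2.02

Resolving the block weight along and normal to the plane and applying the Mohr–Coulomb strength on the joint:
N' = W cosα − U = 407·cos41.3° − 66 = 239.8 kN/m
Driving force T = W sinα = 407·sin41.3° = 268.6 kN/m
Resisting force R = c·L + N'·tanφ = 42·9.0 + 239.8·tan34.3° = 378.0 + 163.6 = 541.6 kN/m
FS = R / T = 541.6 / 268.6 = 2.016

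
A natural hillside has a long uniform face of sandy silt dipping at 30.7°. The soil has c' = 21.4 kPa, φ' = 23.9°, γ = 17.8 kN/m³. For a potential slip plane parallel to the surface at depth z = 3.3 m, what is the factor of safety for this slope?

FS = 1.58

For an infinite slope with a slip plane parallel to the surface (no pore pressure): FS = [c' + γz cos²β tanφ'] / [γz sinβ cosβ].
γz = 17.8·3.3 = 58.74 kN/m²
Numerator = 21.4 + 58.74·cos²30.7°·tan23.9° = 21.4 + 58.74·0.7393·0.4431 = 40.645 kPa
Denominator = 58.74·sin30.7°·cos30.7° = 58.74·0.5105·0.8599 = 25.786 kPa
FS = 40.645 / 25.786 = 1.576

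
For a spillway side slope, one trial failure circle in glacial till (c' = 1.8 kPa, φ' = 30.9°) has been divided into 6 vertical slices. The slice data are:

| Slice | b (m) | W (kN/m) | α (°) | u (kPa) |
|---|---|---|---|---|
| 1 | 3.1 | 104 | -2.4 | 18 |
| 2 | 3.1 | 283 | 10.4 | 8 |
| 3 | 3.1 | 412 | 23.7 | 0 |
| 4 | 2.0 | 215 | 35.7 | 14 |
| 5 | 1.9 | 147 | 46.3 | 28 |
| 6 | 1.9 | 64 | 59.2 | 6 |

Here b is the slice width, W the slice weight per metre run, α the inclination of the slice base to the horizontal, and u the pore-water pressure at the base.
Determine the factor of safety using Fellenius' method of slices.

Ordinary method of slices: FS = Σ[c'·Δl_i + (W_i cosα_i − u_i·Δl_i)·tanφ'] / Σ W_i sinα_i, with Δl_i = b_i / cosα_i.
Slice 1: Δl = 3.1/cos(-2.4°) = 3.103 m; N'_1 = 104·cos(-2.4°) − 18·3.103 = 48.1; c'Δl = 5.58; W sinα = -4.4
Slice 2: Δl = 3.1/cos10.4° = 3.152 m; N'_2 = 283·cos10.4° − 8·3.152 = 253.1; c'Δl = 5.67; W sinα = 51.1
Slice 3: Δl = 3.1/cos23.7° = 3.386 m; N'_3 = 412·cos23.7° − 0·3.386 = 377.3; c'Δl = 6.09; W sinα = 165.6
Slice 4: Δl = 2.0/cos35.7° = 2.463 m; N'_4 = 215·cos35.7° − 14·2.463 = 140.1; c'Δl = 4.43; W sinα = 125.5
Slice 5: Δl = 1.9/cos46.3° = 2.750 m; N'_5 = 147·cos46.3° − 28·2.750 = 24.6; c'Δl = 4.95; W sinα = 106.3
Slice 6: Δl = 1.9/cos59.2° = 3.711 m; N'_6 = 64·cos59.2° − 6·3.711 = 10.5; c'Δl = 6.68; W sinα = 55.0
Σc'Δl = 33.4 kN/m; ΣN' = 853.6 kN/m; ΣW sinα = 499.0 kN/m
Resisting = 33.4 + 853.6·tan30.9° = 33.4 + 510.9 = 544.3 kN/m
FS = 544.3 / 499.0 = 1.091

FS = 1.09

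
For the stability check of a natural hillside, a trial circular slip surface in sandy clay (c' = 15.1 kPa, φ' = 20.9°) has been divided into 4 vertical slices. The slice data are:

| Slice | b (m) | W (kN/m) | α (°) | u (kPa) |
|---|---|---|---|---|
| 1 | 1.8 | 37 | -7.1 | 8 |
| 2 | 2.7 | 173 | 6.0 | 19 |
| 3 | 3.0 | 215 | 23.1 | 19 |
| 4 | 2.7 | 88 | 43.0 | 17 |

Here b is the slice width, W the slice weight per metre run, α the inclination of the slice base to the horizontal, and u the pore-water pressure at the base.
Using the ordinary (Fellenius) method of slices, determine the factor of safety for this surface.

Ordinary method of slices: FS = Σ[c'·Δl_i + (W_i cosα_i − u_i·Δl_i)·tanφ'] / Σ W_i sinα_i, with Δl_i = b_i / cosα_i.
Slice 1: Δl = 1.8/cos(-7.1°) = 1.814 m; N'_1 = 37·cos(-7.1°) − 8·1.814 = 22.2; c'Δl = 27.39; W sinα = -4.6
Slice 2: Δl = 2.7/cos6.0° = 2.715 m; N'_2 = 173·cos6.0° − 19·2.715 = 120.5; c'Δl = 40.99; W sinα = 18.1
Slice 3: Δl = 3.0/cos23.1° = 3.262 m; N'_3 = 215·cos23.1° − 19·3.262 = 135.8; c'Δl = 49.25; W sinα = 84.4
Slice 4: Δl = 2.7/cos43.0° = 3.692 m; N'_4 = 88·cos43.0° − 17·3.692 = 1.6; c'Δl = 55.75; W sinα = 60.0
Σc'Δl = 173.4 kN/m; ΣN' = 280.1 kN/m; ΣW sinα = 157.9 kN/m
Resisting = 173.4 + 280.1·tan20.9° = 173.4 + 106.9 = 280.3 kN/m
FS = 280.3 / 157.9 = 1.776

FS = 1.78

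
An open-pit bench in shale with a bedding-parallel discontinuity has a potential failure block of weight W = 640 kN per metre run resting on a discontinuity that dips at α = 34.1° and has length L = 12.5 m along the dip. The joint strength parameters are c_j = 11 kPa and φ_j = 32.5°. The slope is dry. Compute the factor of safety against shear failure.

FS = 1.32

Resolving the block weight along and normal to the plane and applying the Mohr–Coulomb strength on the joint:
N' = W cosα = 640·cos34.1° = 530.0 kN/m
Driving force T = W sinα = 640·sin34.1° = 358.8 kN/m
Resisting force R = c_j·L + N'·tanφ_j = 11·12.5 + 530.0·tan32.5° = 137.5 + 337.6 = 475.1 kN/m
FS = R / T = 475.1 / 358.8 = 1.324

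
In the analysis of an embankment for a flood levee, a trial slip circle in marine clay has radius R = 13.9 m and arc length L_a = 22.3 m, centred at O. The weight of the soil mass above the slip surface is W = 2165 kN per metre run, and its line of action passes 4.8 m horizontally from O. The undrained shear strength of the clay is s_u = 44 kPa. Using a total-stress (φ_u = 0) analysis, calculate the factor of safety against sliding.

Taking moments about the centre O, the resisting moment is provided by the undrained shear strength acting along the arc:
M_R = s_u·L_a·R = 44·22.30·13.9 = 13638.7 kN·m/m
M_D = W·d = 2165·4.8 = 10392.0 kN·m/m
FS = M_R / M_D = 13638.7 / 10392.0 = 1.312

FS = 1.31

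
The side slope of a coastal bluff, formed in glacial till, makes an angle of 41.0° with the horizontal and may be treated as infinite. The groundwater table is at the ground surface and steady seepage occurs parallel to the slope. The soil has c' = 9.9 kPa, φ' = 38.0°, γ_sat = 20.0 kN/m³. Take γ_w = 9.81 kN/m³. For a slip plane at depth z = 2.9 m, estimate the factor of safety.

FS = 0.80

With seepage parallel to the slope and the water table at the surface, the effective normal stress on the slip plane uses the buoyant unit weight γ' = γ_sat − γ_w while the driving shear stress uses γ_sat:
FS = [c' + γ' z cos²β tanφ'] / [γ_sat z sinβ cosβ]
γ' = 20.0 − 9.81 = 10.19 kN/m³
Numerator = 9.9 + 10.19·2.9·cos²41.0°·tan38.0° = 9.9 + 10.19·2.9·0.5696·0.7813 = 23.050 kPa
Denominator = 20.0·2.9·sin41.0°·cos41.0° = 20.0·2.9·0.6561·0.7547 = 28.718 kPa
FS = 23.050 / 28.718 = 0.803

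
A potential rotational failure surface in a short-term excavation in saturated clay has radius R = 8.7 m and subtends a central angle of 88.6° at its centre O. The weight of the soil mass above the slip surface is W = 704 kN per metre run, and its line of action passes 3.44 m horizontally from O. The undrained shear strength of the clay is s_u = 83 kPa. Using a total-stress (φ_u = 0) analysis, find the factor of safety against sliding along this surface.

Taking moments about the centre O, the resisting moment is provided by the undrained shear strength acting along the arc:
Arc length L_a = R·θ = 8.7·(88.6°·π/180) = 8.7·1.5464 = 13.45 m
M_R = s_u·L_a·R = 83·13.45·8.7 = 9714.7 kN·m/m
M_D = W·d = 704·3.44 = 2421.8 kN·m/m
FS = M_R / M_D = 9714.7 / 2421.8 = 4.011

FS = 4.01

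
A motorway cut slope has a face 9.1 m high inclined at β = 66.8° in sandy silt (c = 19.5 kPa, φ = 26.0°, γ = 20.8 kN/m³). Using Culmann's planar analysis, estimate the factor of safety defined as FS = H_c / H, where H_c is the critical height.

H_c = (4c/γ) · sinβ cosφ / [1 − cos(β − φ)]
    = (4·19.5/20.8) · sin66.8°·cos26.0° / [1 − cos40.8°]
    = 3.750 · 0.8261 / 0.2430 = 12.75 m
FS = H_c / H = 12.75 / 9.1 = 1.401

FS = 1.40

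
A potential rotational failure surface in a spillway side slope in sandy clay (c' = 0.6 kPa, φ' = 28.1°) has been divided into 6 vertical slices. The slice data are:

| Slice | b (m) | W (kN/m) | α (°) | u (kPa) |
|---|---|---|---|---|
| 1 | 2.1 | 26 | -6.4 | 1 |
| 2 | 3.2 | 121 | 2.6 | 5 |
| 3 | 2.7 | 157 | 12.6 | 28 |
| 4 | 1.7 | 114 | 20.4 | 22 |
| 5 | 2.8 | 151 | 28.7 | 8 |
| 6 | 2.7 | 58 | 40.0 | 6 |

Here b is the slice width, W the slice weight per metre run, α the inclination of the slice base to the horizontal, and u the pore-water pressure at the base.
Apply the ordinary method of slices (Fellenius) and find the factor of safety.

FS = 1.20

Ordinary method of slices: FS = Σ[c'·Δl_i + (W_i cosα_i − u_i·Δl_i)·tanφ'] / Σ W_i sinα_i, with Δl_i = b_i / cosα_i.
Slice 1: Δl = 2.1/cos(-6.4°) = 2.113 m; N'_1 = 26·cos(-6.4°) − 1·2.113 = 23.7; c'Δl = 1.27; W sinα = -2.9
Slice 2: Δl = 3.2/cos2.6° = 3.203 m; N'_2 = 121·cos2.6° − 5·3.203 = 104.9; c'Δl = 1.92; W sinα = 5.5
Slice 3: Δl = 2.7/cos12.6° = 2.767 m; N'_3 = 157·cos12.6° − 28·2.767 = 75.8; c'Δl = 1.66; W sinα = 34.2
Slice 4: Δl = 1.7/cos20.4° = 1.814 m; N'_4 = 114·cos20.4° − 22·1.814 = 66.9; c'Δl = 1.09; W sinα = 39.7
Slice 5: Δl = 2.8/cos28.7° = 3.192 m; N'_5 = 151·cos28.7° − 8·3.192 = 106.9; c'Δl = 1.92; W sinα = 72.5
Slice 6: Δl = 2.7/cos40.0° = 3.525 m; N'_6 = 58·cos40.0° − 6·3.525 = 23.3; c'Δl = 2.11; W sinα = 37.3
Σc'Δl = 10.0 kN/m; ΣN' = 401.5 kN/m; ΣW sinα = 186.4 kN/m
Resisting = 10.0 + 401.5·tan28.1° = 10.0 + 214.4 = 224.3 kN/m
FS = 224.3 / 186.4 = 1.204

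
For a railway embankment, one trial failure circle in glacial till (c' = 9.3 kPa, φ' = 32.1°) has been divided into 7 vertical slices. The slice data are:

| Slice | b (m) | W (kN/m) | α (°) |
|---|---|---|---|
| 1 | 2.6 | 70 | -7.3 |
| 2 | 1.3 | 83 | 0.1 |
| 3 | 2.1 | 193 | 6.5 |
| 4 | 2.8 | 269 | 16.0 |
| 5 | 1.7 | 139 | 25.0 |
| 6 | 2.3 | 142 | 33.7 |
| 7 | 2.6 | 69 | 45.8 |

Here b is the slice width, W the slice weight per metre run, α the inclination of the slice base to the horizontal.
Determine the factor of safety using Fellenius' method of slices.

Ordinary method of slices: FS = Σ[c'·Δl_i + (W_i cosα_i)·tanφ'] / Σ W_i sinα_i, with Δl_i = b_i / cosα_i.
Slice 1: Δl = 2.6/cos(-7.3°) = 2.621 m; N'_1 = 70·cos(-7.3°) = 69.4; c'Δl = 24.38; W sinα = -8.9
Slice 2: Δl = 1.3/cos0.1° = 1.300 m; N'_2 = 83·cos0.1° = 83.0; c'Δl = 12.09; W sinα = 0.1
Slice 3: Δl = 2.1/cos6.5° = 2.114 m; N'_3 = 193·cos6.5° = 191.8; c'Δl = 19.66; W sinα = 21.8
Slice 4: Δl = 2.8/cos16.0° = 2.913 m; N'_4 = 269·cos16.0° = 258.6; c'Δl = 27.09; W sinα = 74.1
Slice 5: Δl = 1.7/cos25.0° = 1.876 m; N'_5 = 139·cos25.0° = 126.0; c'Δl = 17.44; W sinα = 58.7
Slice 6: Δl = 2.3/cos33.7° = 2.765 m; N'_6 = 142·cos33.7° = 118.1; c'Δl = 25.71; W sinα = 78.8
Slice 7: Δl = 2.6/cos45.8° = 3.729 m; N'_7 = 69·cos45.8° = 48.1; c'Δl = 34.68; W sinα = 49.5
Σc'Δl = 161.1 kN/m; ΣN' = 895.0 kN/m; ΣW sinα = 274.2 kN/m
Resisting = 161.1 + 895.0·tan32.1° = 161.1 + 561.4 = 722.5 kN/m
FS = 722.5 / 274.2 = 2.634

FS = 2.63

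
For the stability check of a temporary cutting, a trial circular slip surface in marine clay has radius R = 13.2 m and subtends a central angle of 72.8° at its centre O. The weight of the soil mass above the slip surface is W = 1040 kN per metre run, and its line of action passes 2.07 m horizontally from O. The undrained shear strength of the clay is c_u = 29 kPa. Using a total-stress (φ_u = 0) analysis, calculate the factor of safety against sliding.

Taking moments about the centre O, the resisting moment is provided by the undrained shear strength acting along the arc:
Arc length L_a = R·θ = 13.2·(72.8°·π/180) = 13.2·1.2706 = 16.77 m
M_R = c_u·L_a·R = 29·16.77·13.2 = 6420.3 kN·m/m
M_D = W·d = 1040·2.07 = 2152.8 kN·m/m
FS = M_R / M_D = 6420.3 / 2152.8 = 2.982

FS = 2.98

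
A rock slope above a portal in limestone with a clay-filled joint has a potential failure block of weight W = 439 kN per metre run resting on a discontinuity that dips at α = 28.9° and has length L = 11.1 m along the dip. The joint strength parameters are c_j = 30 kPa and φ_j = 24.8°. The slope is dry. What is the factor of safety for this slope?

FS = 2.41

Resolving the block weight along and normal to the plane and applying the Mohr–Coulomb strength on the joint:
N' = W cosα = 439·cos28.9° = 384.3 kN/m
Driving force T = W sinα = 439·sin28.9° = 212.2 kN/m
Resisting force R = c_j·L + N'·tanφ_j = 30·11.1 + 384.3·tan24.8° = 333.0 + 177.6 = 510.6 kN/m
FS = R / T = 510.6 / 212.2 = 2.407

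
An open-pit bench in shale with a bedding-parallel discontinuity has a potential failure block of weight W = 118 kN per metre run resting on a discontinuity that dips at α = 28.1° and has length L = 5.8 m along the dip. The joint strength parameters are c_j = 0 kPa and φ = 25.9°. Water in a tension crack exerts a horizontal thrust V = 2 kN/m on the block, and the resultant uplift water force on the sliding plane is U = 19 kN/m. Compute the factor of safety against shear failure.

FS = 0.71

Resolving the block weight along and normal to the plane and applying the Mohr–Coulomb strength on the joint:
N' = W cosα − U − V sinα = 118·cos28.1° − 19 − 2·sin28.1° = 84.1 kN/m
Driving force T = W sinα + V cosα = 118·sin28.1° + 2·cos28.1° = 57.3 kN/m
Resisting force R = c_j·L + N'·tanφ = 0·5.8 + 84.1·tan25.9° = 0.0 + 40.9 = 40.9 kN/m
FS = R / T = 40.9 / 57.3 = 0.713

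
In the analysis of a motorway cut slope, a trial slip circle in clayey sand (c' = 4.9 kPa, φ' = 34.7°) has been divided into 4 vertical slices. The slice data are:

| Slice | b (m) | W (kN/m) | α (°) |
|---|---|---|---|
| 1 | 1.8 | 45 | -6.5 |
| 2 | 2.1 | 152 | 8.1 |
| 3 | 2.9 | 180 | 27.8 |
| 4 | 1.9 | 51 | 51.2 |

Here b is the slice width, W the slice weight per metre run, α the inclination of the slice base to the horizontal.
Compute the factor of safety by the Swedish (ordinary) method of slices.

FS = 2.27

Ordinary method of slices: FS = Σ[c'·Δl_i + (W_i cosα_i)·tanφ'] / Σ W_i sinα_i, with Δl_i = b_i / cosα_i.
Slice 1: Δl = 1.8/cos(-6.5°) = 1.812 m; N'_1 = 45·cos(-6.5°) = 44.7; c'Δl = 8.88; W sinα = -5.1
Slice 2: Δl = 2.1/cos8.1° = 2.121 m; N'_2 = 152·cos8.1° = 150.5; c'Δl = 10.39; W sinα = 21.4
Slice 3: Δl = 2.9/cos27.8° = 3.278 m; N'_3 = 180·cos27.8° = 159.2; c'Δl = 16.06; W sinα = 83.9
Slice 4: Δl = 1.9/cos51.2° = 3.032 m; N'_4 = 51·cos51.2° = 32.0; c'Δl = 14.86; W sinα = 39.7
Σc'Δl = 50.2 kN/m; ΣN' = 386.4 kN/m; ΣW sinα = 140.0 kN/m
Resisting = 50.2 + 386.4·tan34.7° = 50.2 + 267.5 = 317.7 kN/m
FS = 317.7 / 140.0 = 2.269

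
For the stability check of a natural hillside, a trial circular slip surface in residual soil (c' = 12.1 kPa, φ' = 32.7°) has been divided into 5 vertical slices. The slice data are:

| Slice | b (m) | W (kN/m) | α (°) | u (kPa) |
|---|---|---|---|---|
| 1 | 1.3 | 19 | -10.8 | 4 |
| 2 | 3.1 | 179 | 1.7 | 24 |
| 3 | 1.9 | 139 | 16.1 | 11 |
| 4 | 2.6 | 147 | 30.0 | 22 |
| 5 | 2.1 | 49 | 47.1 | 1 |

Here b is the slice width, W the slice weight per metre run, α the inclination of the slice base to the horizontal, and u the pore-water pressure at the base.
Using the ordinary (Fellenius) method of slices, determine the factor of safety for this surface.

Ordinary method of slices: FS = Σ[c'·Δl_i + (W_i cosα_i − u_i·Δl_i)·tanφ'] / Σ W_i sinα_i, with Δl_i = b_i / cosα_i.
Slice 1: Δl = 1.3/cos(-10.8°) = 1.323 m; N'_1 = 19·cos(-10.8°) − 4·1.323 = 13.4; c'Δl = 16.01; W sinα = -3.6
Slice 2: Δl = 3.1/cos1.7° = 3.101 m; N'_2 = 179·cos1.7° − 24·3.101 = 104.5; c'Δl = 37.53; W sinα = 5.3
Slice 3: Δl = 1.9/cos16.1° = 1.978 m; N'_3 = 139·cos16.1° − 11·1.978 = 111.8; c'Δl = 23.93; W sinα = 38.5
Slice 4: Δl = 2.6/cos30.0° = 3.002 m; N'_4 = 147·cos30.0° − 22·3.002 = 61.3; c'Δl = 36.33; W sinα = 73.5
Slice 5: Δl = 2.1/cos47.1° = 3.085 m; N'_5 = 49·cos47.1° − 1·3.085 = 30.3; c'Δl = 37.33; W sinα = 35.9
Σc'Δl = 151.1 kN/m; ΣN' = 321.2 kN/m; ΣW sinα = 149.7 kN/m
Resisting = 151.1 + 321.2·tan32.7° = 151.1 + 206.2 = 357.3 kN/m
FS = 357.3 / 149.7 = 2.387

FS = 2.39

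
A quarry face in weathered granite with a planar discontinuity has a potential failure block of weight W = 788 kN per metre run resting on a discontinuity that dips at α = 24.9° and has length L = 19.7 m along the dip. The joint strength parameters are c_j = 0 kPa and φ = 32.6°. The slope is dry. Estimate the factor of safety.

Resolving the block weight along and normal to the plane and applying the Mohr–Coulomb strength on the joint:
N' = W cosα = 788·cos24.9° = 714.8 kN/m
Driving force T = W sinα = 788·sin24.9° = 331.8 kN/m
Resisting force R = c_j·L + N'·tanφ = 0·19.7 + 714.8·tan32.6° = 0.0 + 457.1 = 457.1 kN/m
FS = R / T = 457.1 / 331.8 = 1.378

FS = 1.38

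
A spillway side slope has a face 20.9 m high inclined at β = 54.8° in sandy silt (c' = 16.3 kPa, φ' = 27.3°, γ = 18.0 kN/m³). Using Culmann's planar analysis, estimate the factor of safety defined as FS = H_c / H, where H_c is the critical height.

FS = 1.11

H_c = (4c'/γ) · sinβ cosφ' / [1 − cos(β − φ')]
    = (4·16.3/18.0) · sin54.8°·cos27.3° / [1 − cos27.5°]
    = 3.622 · 0.7261 / 0.1130 = 23.28 m
FS = H_c / H = 23.28 / 20.9 = 1.114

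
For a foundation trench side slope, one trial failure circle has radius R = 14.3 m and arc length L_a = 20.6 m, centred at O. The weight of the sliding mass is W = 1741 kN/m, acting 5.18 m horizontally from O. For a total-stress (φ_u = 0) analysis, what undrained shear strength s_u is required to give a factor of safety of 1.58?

s_u = 48.4 kPa

FS = s_u·L_a·R / (W·d), so s_u = FS·W·d / (L_a·R).
s_u = 1.58·1741·5.18 / (20.60·14.3) = 14249.0 / 294.58 = 48.37 kPa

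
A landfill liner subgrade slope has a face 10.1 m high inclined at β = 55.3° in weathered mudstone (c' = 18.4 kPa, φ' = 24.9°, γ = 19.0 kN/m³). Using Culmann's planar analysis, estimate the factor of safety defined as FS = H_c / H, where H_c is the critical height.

FS = 2.08

H_c = (4c'/γ) · sinβ cosφ' / [1 − cos(β − φ')]
    = (4·18.4/19.0) · sin55.3°·cos24.9° / [1 − cos30.4°]
    = 3.874 · 0.7457 / 0.1375 = 21.01 m
FS = H_c / H = 21.01 / 10.1 = 2.080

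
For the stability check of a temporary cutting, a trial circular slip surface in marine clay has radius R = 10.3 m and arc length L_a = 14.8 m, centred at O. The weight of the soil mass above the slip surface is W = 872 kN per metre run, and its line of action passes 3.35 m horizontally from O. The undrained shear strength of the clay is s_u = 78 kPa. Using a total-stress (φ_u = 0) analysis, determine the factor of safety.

FS = 4.07

Taking moments about the centre O, the resisting moment is provided by the undrained shear strength acting along the arc:
M_R = s_u·L_a·R = 78·14.80·10.3 = 11890.3 kN·m/m
M_D = W·d = 872·3.35 = 2921.2 kN·m/m
FS = M_R / M_D = 11890.3 / 2921.2 = 4.070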